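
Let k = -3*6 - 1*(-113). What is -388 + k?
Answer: -293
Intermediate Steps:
k = 95 (k = -18 + 113 = 95)
-388 + k = -388 + 95 = -293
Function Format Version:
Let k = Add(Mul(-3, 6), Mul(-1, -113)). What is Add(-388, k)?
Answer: -293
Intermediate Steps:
k = 95 (k = Add(-18, 113) = 95)
Add(-388, k) = Add(-388, 95) = -293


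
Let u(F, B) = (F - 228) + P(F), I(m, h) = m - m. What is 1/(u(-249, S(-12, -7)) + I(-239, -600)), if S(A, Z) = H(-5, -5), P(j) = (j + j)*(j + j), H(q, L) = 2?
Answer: 1/247527 ≈ 4.0400e-6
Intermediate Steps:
P(j) = 4*j**2 (P(j) = (2*j)*(2*j) = 4*j**2)
S(A, Z) = 2
I(m, h) = 0
u(F, B) = -228 + F + 4*F**2 (u(F, B) = (F - 228) + 4*F**2 = (-228 + F) + 4*F**2 = -228 + F + 4*F**2)
1/(u(-249, S(-12, -7)) + I(-239, -600)) = 1/((-228 - 249 + 4*(-249)**2) + 0) = 1/((-228 - 249 + 4*62001) + 0) = 1/((-228 - 249 + 248004) + 0) = 1/(247527 + 0) = 1/247527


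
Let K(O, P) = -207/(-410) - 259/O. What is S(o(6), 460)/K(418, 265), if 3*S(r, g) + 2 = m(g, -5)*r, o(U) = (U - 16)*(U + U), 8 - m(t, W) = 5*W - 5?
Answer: 97729445/7374 ≈ 13253.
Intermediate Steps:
m(t, W) = 13 - 5*W (m(t, W) = 8 - (5*W - 5) = 8 - (-5 + 5*W) = 8 + (5 - 5*W) = 13 - 5*W)
K(O, P) = 207/410 - 259/O (K(O, P) = -207*(-1/410) - 259/O = 207/410 - 259/O)
o(U) = 2*U*(-16 + U) (o(U) = (-16 + U)*(2*U) = 2*U*(-16 + U))
S(r, g) = -2/3 + 38*r/3 (S(r, g) = -2/3 + ((13 - 5*(-5))*r)/3 = -2/3 + ((13 + 25)*r)/3 = -2/3 + (38*r)/3 = -2/3 + 38*r/3)
S(o(6), 460)/K(418, 265) = (-2/3 + 38*(2*6*(-16 + 6))/3)/(207/410 - 259/418) = (-2/3 + 38*(2*6*(-10))/3)/(207/410 - 259*1/418) = (-2/3 + (38/3)*(-120))/(207/410 - 259/418) = (-2/3 - 1520)/(-4916/42845) = -4562/3*(-42845/4916) = 97729445/7374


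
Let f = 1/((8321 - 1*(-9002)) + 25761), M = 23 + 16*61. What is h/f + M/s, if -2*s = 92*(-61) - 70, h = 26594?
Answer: 1085049773845/947 ≈ 1.1458e+9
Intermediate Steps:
M = 999 (M = 23 + 976 = 999)
s = 2841 (s = -(92*(-61) - 70)/2 = -(-5612 - 70)/2 = -1/2*(-5682) = 2841)
f = 1/43084 (f = 1/((8321 + 9002) + 25761) = 1/(17323 + 25761) = 1/43084 ≈ 2.3210e-5)
h/f + M/s = 26594/(1/43084) + 999/2841 = 26594*43084 + 999*(1/2841) = 1145775896 + 333/947 = 1085049773845/947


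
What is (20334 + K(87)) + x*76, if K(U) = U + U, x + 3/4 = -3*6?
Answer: 19083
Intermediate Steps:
x = -75/4 (x = -3/4 - 3*6 = -3/4 - 18 = -75/4 ≈ -18.750)
K(U) = 2*U
(20334 + K(87)) + x*76 = (20334 + 2*87) - 75/4*76 = (20334 + 174) - 1425 = 20508 - 1425 = 19083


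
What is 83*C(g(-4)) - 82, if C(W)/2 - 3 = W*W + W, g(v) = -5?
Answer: 3736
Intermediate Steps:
C(W) = 6 + 2*W + 2*W² (C(W) = 6 + 2*(W*W + W) = 6 + 2*(W² + W) = 6 + 2*(W + W²) = 6 + (2*W + 2*W²) = 6 + 2*W + 2*W²)
83*C(g(-4)) - 82 = 83*(6 + 2*(-5) + 2*(-5)²) - 82 = 83*(6 - 10 + 2*25) - 82 = 83*(6 - 10 + 50) - 82 = 83*46 - 82 = 3818 - 82 = 3736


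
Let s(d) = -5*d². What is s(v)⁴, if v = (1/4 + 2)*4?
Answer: 26904200625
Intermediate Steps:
v = 9 (v = (1*(¼) + 2)*4 = (¼ + 2)*4 = (9/4)*4 = 9)
s(v)⁴ = (-5*9²)⁴ = (-5*81)⁴ = (-405)⁴ = 26904200625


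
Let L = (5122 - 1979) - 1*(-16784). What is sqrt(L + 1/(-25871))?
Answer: 2*sqrt(3334328315834)/25871 ≈ 141.16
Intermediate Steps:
L = 19927 (L = 3143 + 16784 = 19927)
sqrt(L + 1/(-25871)) = sqrt(19927 + 1/(-25871)) = sqrt(19927 - 1/25871) = sqrt(515531416/25871) = 2*sqrt(3334328315834)/25871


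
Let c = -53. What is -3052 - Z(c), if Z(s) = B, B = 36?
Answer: -3088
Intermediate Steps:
Z(s) = 36
-3052 - Z(c) = -3052 - 1*36 = -3052 - 36 = -3088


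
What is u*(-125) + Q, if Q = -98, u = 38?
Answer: -4848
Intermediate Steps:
u*(-125) + Q = 38*(-125) - 98 = -4750 - 98 = -4848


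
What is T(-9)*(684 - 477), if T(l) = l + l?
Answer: -3726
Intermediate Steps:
T(l) = 2*l
T(-9)*(684 - 477) = (2*(-9))*(684 - 477) = -18*207 = -3726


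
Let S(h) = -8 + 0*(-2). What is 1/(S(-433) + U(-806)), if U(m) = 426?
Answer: 1/418 ≈ 0.0023923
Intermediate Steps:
S(h) = -8 (S(h) = -8 + 0 = -8)
1/(S(-433) + U(-806)) = 1/(-8 + 426) = 1/418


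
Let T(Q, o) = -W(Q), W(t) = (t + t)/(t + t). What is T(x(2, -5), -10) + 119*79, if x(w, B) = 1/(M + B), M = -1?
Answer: 9400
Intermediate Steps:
W(t) = 1 (W(t) = (2*t)/((2*t)) = (2*t)*(1/(2*t)) = 1)
x(w, B) = 1/(-1 + B)
T(Q, o) = -1 (T(Q, o) = -1*1 = -1)
T(x(2, -5), -10) + 119*79 = -1 + 119*79 = -1 + 9401 = 9400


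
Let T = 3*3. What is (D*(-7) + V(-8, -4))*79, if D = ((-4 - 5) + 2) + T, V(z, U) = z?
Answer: -1738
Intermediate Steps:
T = 9
D = 2 (D = ((-4 - 5) + 2) + 9 = (-9 + 2) + 9 = -7 + 9 = 2)
(D*(-7) + V(-8, -4))*79 = (2*(-7) - 8)*79 = (-14 - 8)*79 = -22*79 = -1738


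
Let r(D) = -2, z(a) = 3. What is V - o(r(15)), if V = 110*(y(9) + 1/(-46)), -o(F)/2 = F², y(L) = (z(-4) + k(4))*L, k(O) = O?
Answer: 159519/23 ≈ 6935.6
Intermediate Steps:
y(L) = 7*L (y(L) = (3 + 4)*L = 7*L)
o(F) = -2*F²
V = 159335/23 (V = 110*(7*9 + 1/(-46)) = 110*(63 - 1/46) = 110*(2897/46) = 159335/23 ≈ 6927.6)
V - o(r(15)) = 159335/23 - (-2)*(-2)² = 159335/23 - (-2)*4 = 159335/23 - 1*(-8) = 159335/23 + 8 = 159519/23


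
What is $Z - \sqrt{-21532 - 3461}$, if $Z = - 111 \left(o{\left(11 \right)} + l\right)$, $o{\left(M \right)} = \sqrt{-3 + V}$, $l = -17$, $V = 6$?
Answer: $1887 - 111 \sqrt{3} - 3 i \sqrt{2777} \approx 1694.7 - 158.09 i$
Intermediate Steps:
$o{\left(M \right)} = \sqrt{3}$ ($o{\left(M \right)} = \sqrt{-3 + 6} = \sqrt{3}$)
$Z = 1887 - 111 \sqrt{3}$ ($Z = - 111 \left(\sqrt{3} - 17\right) = - 111 \left(-17 + \sqrt{3}\right) = 1887 - 111 \sqrt{3} \approx 1694.7$)
$Z - \sqrt{-21532 - 3461} = \left(1887 - 111 \sqrt{3}\right) - \sqrt{-21532 - 3461} = \left(1887 - 111 \sqrt{3}\right) - \sqrt{-24993} = \left(1887 - 111 \sqrt{3}\right) - 3 i \sqrt{2777} = 1887 - 111 \sqrt{3} - 3 i \sqrt{2777}$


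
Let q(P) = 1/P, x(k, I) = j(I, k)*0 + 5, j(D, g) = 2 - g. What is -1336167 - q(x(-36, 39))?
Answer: -6680836/5 ≈ -1.3362e+6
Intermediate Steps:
x(k, I) = 5 (x(k, I) = (2 - k)*0 + 5 = 0 + 5 = 5)
-1336167 - q(x(-36, 39)) = -1336167 - 1/5 = -1336167 - 1*⅕ = -1336167 - ⅕ = -6680836/5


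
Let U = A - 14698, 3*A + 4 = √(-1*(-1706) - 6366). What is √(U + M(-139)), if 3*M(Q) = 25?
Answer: √(-132219 + 6*I*√1165)/3 ≈ 0.093868 + 121.21*I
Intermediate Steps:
A = -4/3 + 2*I*√1165/3 (A = -4/3 + √(-1*(-1706) - 6366)/3 = -4/3 + √(1706 - 6366)/3 = -4/3 + √(-4660)/3 = -4/3 + (2*I*√1165)/3 = -4/3 + 2*I*√1165/3 ≈ -1.3333 + 22.755*I)
M(Q) = 25/3 (M(Q) = (⅓)*25 = 25/3)
U = -44098/3 + 2*I*√1165/3 (U = (-4/3 + 2*I*√1165/3) - 14698 = -44098/3 + 2*I*√1165/3 ≈ -14699.0 + 22.755*I)
√(U + M(-139)) = √((-44098/3 + 2*I*√1165/3) + 25/3) = √(-14691 + 2*I*√1165/3)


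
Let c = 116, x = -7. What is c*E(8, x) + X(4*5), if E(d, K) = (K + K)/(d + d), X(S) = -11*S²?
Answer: -9003/2 ≈ -4501.5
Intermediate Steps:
E(d, K) = K/d (E(d, K) = (2*K)/((2*d)) = (2*K)*(1/(2*d)) = K/d)
c*E(8, x) + X(4*5) = 116*(-7/8) - 11*(4*5)² = 116*(-7*⅛) - 11*20² = 116*(-7/8) - 11*400 = -203/2 - 4400 = -9003/2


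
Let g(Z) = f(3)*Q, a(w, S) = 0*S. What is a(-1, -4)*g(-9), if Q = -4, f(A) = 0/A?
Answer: 0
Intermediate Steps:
f(A) = 0
a(w, S) = 0
g(Z) = 0 (g(Z) = 0*(-4) = 0)
a(-1, -4)*g(-9) = 0*0 = 0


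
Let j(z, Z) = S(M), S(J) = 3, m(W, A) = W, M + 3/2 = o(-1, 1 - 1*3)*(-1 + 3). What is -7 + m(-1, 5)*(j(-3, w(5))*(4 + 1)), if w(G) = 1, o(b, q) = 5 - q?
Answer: -22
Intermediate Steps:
M = 25/2 (M = -3/2 + (5 - (1 - 1*3))*(-1 + 3) = -3/2 + (5 - (1 - 3))*2 = -3/2 + (5 - 1*(-2))*2 = -3/2 + (5 + 2)*2 = -3/2 + 7*2 = -3/2 + 14 = 25/2 ≈ 12.500)
j(z, Z) = 3
-7 + m(-1, 5)*(j(-3, w(5))*(4 + 1)) = -7 - 3*(4 + 1) = -7 - 3*5 = -7 - 1*15 = -7 - 15 = -22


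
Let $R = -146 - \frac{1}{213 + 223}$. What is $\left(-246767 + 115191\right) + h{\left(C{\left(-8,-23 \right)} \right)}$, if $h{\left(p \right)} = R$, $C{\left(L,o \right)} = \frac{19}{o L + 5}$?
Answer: $- \frac{57430793}{436} \approx -1.3172 \cdot 10^{5}$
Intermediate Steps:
$C{\left(L,o \right)} = \frac{19}{5 + L o}$ ($C{\left(L,o \right)} = \frac{19}{L o + 5} = \frac{19}{5 + L o}$)
$R = - \frac{63657}{436}$ ($R = -146 - \frac{1}{436} = - \frac{63657}{436} \approx -146.0$)
$h{\left(p \right)} = - \frac{63657}{436}$
$\left(-246767 + 115191\right) + h{\left(C{\left(-8,-23 \right)} \right)} = \left(-246767 + 115191\right) - \frac{63657}{436} = -131576 - \frac{63657}{436} = - \frac{57430793}{436}$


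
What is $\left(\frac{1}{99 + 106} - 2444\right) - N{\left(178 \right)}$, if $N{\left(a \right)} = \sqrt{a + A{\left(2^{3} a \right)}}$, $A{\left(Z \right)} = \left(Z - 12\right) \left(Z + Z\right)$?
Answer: $- \frac{501019}{205} - \sqrt{4021554} \approx -4449.4$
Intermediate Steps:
$A{\left(Z \right)} = 2 Z \left(-12 + Z\right)$ ($A{\left(Z \right)} = \left(-12 + Z\right) 2 Z = 2 Z \left(-12 + Z\right)$)
$N{\left(a \right)} = \sqrt{a + 16 a \left(-12 + 8 a\right)}$ ($N{\left(a \right)} = \sqrt{a + 2 \cdot 2^{3} a \left(-12 + 2^{3} a\right)} = \sqrt{a + 2 \cdot 8 a \left(-12 + 8 a\right)} = \sqrt{a + 16 a \left(-12 + 8 a\right)}$)
$\left(\frac{1}{99 + 106} - 2444\right) - N{\left(178 \right)} = \left(\frac{1}{99 + 106} - 2444\right) - \sqrt{178 \left(-191 + 128 \cdot 178\right)} = \left(\frac{1}{205} - 2444\right) - \sqrt{178 \left(-191 + 22784\right)} = \left(\frac{1}{205} - 2444\right) - \sqrt{178 \cdot 22593} = - \frac{501019}{205} - \sqrt{4021554}$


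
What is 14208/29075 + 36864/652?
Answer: 270271104/4739225 ≈ 57.029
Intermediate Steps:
14208/29075 + 36864/652 = 14208*(1/29075) + 36864*(1/652) = 14208/29075 + 9216/163 = 270271104/4739225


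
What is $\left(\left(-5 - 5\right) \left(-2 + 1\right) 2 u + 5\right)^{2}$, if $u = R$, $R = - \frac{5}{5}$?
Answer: $225$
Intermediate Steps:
$R = -1$ ($R = \left(-5\right) \frac{1}{5} = -1$)
$u = -1$
$\left(\left(-5 - 5\right) \left(-2 + 1\right) 2 u + 5\right)^{2} = \left(\left(-5 - 5\right) \left(-2 + 1\right) 2 \left(-1\right) + 5\right)^{2} = \left(\left(-10\right) \left(-1\right) 2 \left(-1\right) + 5\right)^{2} = \left(10 \cdot 2 \left(-1\right) + 5\right)^{2} = \left(20 \left(-1\right) + 5\right)^{2} = \left(-20 + 5\right)^{2} = \left(-15\right)^{2} = 225$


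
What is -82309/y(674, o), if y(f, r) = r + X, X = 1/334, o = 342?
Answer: -27491206/114229 ≈ -240.67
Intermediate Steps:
X = 1/334 ≈ 0.0029940
y(f, r) = 1/334 + r (y(f, r) = r + 1/334 = 1/334 + r)
-82309/y(674, o) = -82309/(1/334 + 342) = -82309/114229/334 = -82309*334/114229 = -1*27491206/114229 = -27491206/114229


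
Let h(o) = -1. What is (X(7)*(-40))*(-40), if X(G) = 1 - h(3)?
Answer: 3200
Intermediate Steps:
X(G) = 2 (X(G) = 1 - 1*(-1) = 1 + 1 = 2)
(X(7)*(-40))*(-40) = (2*(-40))*(-40) = -80*(-40) = 3200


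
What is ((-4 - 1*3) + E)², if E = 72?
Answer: 4225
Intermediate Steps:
((-4 - 1*3) + E)² = ((-4 - 1*3) + 72)² = ((-4 - 3) + 72)² = (-7 + 72)² = 65² = 4225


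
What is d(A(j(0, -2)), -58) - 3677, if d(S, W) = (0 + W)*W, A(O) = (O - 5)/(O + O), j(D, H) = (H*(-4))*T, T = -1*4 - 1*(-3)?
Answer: -313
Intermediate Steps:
T = -1 (T = -4 + 3 = -1)
j(D, H) = 4*H (j(D, H) = (H*(-4))*(-1) = -4*H*(-1) = 4*H)
A(O) = (-5 + O)/(2*O) (A(O) = (-5 + O)/((2*O)) = (-5 + O)*(1/(2*O)) = (-5 + O)/(2*O))
d(S, W) = W² (d(S, W) = W*W = W²)
d(A(j(0, -2)), -58) - 3677 = (-58)² - 3677 = 3364 - 3677 = -313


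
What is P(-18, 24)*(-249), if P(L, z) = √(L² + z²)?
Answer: -7470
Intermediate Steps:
P(-18, 24)*(-249) = √((-18)² + 24²)*(-249) = √(324 + 576)*(-249) = √900*(-249) = 30*(-249) = -7470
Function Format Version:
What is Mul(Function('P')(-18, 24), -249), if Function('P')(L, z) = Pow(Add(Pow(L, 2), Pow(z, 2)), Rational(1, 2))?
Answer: -7470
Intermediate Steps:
Mul(Function('P')(-18, 24), -249) = Mul(Pow(Add(Pow(-18, 2), Pow(24, 2)), Rational(1, 2)), -249) = Mul(Pow(Add(324, 576), Rational(1, 2)), -249) = Mul(Pow(900, Rational(1, 2)), -249) = Mul(30, -249) = -7470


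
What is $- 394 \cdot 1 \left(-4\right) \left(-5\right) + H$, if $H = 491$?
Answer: $-7389$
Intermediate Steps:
$- 394 \cdot 1 \left(-4\right) \left(-5\right) + H = - 394 \cdot 1 \left(-4\right) \left(-5\right) + 491 = - 394 \left(\left(-4\right) \left(-5\right)\right) + 491 = \left(-394\right) 20 + 491 = -7880 + 491 = -7389$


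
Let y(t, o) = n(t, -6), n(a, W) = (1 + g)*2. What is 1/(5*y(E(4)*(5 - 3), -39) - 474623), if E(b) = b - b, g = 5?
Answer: -1/474563 ≈ -2.1072e-6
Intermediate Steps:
E(b) = 0
n(a, W) = 12 (n(a, W) = (1 + 5)*2 = 6*2 = 12)
y(t, o) = 12
1/(5*y(E(4)*(5 - 3), -39) - 474623) = 1/(5*12 - 474623) = 1/(60 - 474623) = 1/(-474563) = -1/474563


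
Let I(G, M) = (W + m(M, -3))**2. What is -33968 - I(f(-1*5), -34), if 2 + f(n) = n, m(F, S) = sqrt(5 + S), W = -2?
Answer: -33974 + 4*sqrt(2) ≈ -33968.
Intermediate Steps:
f(n) = -2 + n
I(G, M) = (-2 + sqrt(2))**2 (I(G, M) = (-2 + sqrt(5 - 3))**2 = (-2 + sqrt(2))**2)
-33968 - I(f(-1*5), -34) = -33968 - (2 - sqrt(2))**2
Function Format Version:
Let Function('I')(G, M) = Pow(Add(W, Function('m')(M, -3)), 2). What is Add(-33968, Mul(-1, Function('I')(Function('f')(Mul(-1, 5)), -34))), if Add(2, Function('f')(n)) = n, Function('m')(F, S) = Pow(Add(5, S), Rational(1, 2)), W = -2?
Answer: Add(-33974, Mul(4, Pow(2, Rational(1, 2)))) ≈ -33968.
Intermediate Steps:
Function('f')(n) = Add(-2, n)
Function('I')(G, M) = Pow(Add(-2, Pow(2, Rational(1, 2))), 2) (Function('I')(G, M) = Pow(Add(-2, Pow(Add(5, -3), Rational(1, 2))), 2) = Pow(Add(-2, Pow(2, Rational(1, 2))), 2))
Add(-33968, Mul(-1, Function('I')(Function('f')(Mul(-1, 5)), -34))) = Add(-33968, Mul(-1, Pow(Add(2, Mul(-1, Pow(2, Rational(1, 2)))), 2)))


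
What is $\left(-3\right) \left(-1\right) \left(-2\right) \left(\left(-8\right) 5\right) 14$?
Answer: $3360$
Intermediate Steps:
$\left(-3\right) \left(-1\right) \left(-2\right) \left(\left(-8\right) 5\right) 14 = 3 \left(-2\right) \left(-40\right) 14 = \left(-6\right) \left(-40\right) 14 = 240 \cdot 14 = 3360$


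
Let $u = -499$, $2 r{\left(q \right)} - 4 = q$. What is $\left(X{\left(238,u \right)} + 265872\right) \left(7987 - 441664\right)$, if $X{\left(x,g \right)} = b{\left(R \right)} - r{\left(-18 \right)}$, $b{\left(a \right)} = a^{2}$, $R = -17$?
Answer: $-115430939736$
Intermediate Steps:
$r{\left(q \right)} = 2 + \frac{q}{2}$
$X{\left(x,g \right)} = 296$ ($X{\left(x,g \right)} = \left(-17\right)^{2} - \left(2 + \frac{1}{2} \left(-18\right)\right) = 289 - \left(2 - 9\right) = 289 - -7 = 289 + 7 = 296$)
$\left(X{\left(238,u \right)} + 265872\right) \left(7987 - 441664\right) = \left(296 + 265872\right) \left(7987 - 441664\right) = 266168 \left(-433677\right) = -115430939736$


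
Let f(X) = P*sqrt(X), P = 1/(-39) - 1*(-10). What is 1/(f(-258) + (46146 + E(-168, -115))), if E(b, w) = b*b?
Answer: 18852795/1402088870953 - 5057*I*sqrt(258)/2804177741906 ≈ 1.3446e-5 - 2.8967e-8*I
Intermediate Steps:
E(b, w) = b**2
P = 389/39 (P = -1/39 + 10 = 389/39 ≈ 9.9744)
f(X) = 389*sqrt(X)/39
1/(f(-258) + (46146 + E(-168, -115))) = 1/(389*sqrt(-258)/39 + (46146 + (-168)**2)) = 1/(389*(I*sqrt(258))/39 + (46146 + 28224)) = 1/(389*I*sqrt(258)/39 + 74370) = 1/(74370 + 389*I*sqrt(258)/39)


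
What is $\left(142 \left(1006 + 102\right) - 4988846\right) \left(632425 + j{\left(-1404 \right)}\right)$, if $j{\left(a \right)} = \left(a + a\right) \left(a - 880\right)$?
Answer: $-34042321814470$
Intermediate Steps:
$j{\left(a \right)} = 2 a \left(-880 + a\right)$
$\left(142 \left(1006 + 102\right) - 4988846\right) \left(632425 + j{\left(-1404 \right)}\right) = \left(142 \left(1006 + 102\right) - 4988846\right) \left(632425 + 2 \left(-1404\right) \left(-880 - 1404\right)\right) = \left(142 \cdot 1108 - 4988846\right) \left(632425 + 2 \left(-1404\right) \left(-2284\right)\right) = \left(157336 - 4988846\right) \left(632425 + 6413472\right) = \left(-4831510\right) 7045897 = -34042321814470$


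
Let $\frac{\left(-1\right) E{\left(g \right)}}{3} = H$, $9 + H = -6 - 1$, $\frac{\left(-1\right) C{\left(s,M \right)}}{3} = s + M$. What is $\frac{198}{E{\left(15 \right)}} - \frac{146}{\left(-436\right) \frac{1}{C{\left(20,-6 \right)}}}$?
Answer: $- \frac{8667}{872} \approx -9.9392$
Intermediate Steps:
$C{\left(s,M \right)} = - 3 M - 3 s$ ($C{\left(s,M \right)} = - 3 \left(s + M\right) = - 3 \left(M + s\right) = - 3 M - 3 s$)
$H = -16$ ($H = -9 - 7 = -16$)
$E{\left(g \right)} = 48$ ($E{\left(g \right)} = \left(-3\right) \left(-16\right) = 48$)
$\frac{198}{E{\left(15 \right)}} - \frac{146}{\left(-436\right) \frac{1}{C{\left(20,-6 \right)}}} = \frac{198}{48} - \frac{146}{\left(-436\right) \frac{1}{\left(-3\right) \left(-6\right) - 60}} = 198 \cdot \frac{1}{48} - \frac{146}{\left(-436\right) \frac{1}{18 - 60}} = \frac{33}{8} - \frac{146}{\left(-436\right) \frac{1}{-42}} = \frac{33}{8} - \frac{146}{\left(-436\right) \left(- \frac{1}{42}\right)} = \frac{33}{8} - \frac{146}{\frac{218}{21}} = \frac{33}{8} - \frac{1533}{109} = - \frac{8667}{872}$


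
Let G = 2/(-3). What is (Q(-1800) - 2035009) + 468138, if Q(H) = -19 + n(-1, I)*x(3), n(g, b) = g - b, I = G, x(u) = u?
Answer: -1566891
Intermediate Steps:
G = -⅔ (G = 2*(-⅓) = -⅔ ≈ -0.66667)
I = -⅔ ≈ -0.66667
Q(H) = -20 (Q(H) = -19 + (-1 - 1*(-⅔))*3 = -19 + (-1 + ⅔)*3 = -19 - ⅓*3 = -19 - 1 = -20)
(Q(-1800) - 2035009) + 468138 = (-20 - 2035009) + 468138 = -2035029 + 468138 = -1566891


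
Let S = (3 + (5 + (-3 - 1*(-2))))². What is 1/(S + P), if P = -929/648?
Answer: 648/30823 ≈ 0.021023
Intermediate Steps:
P = -929/648 (P = -929*1/648 = -929/648 ≈ -1.4336)
S = 49 (S = (3 + (5 + (-3 + 2)))² = (3 + (5 - 1))² = (3 + 4)² = 7² = 49)
1/(S + P) = 1/(49 - 929/648) = 1/(30823/648) = 648/30823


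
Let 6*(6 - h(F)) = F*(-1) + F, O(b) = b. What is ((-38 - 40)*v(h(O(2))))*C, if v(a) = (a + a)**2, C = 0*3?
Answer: 0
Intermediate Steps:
h(F) = 6 (h(F) = 6 - (F*(-1) + F)/6 = 6 - (-F + F)/6 = 6 - 1/6*0 = 6 + 0 = 6)
C = 0
v(a) = 4*a**2 (v(a) = (2*a)**2 = 4*a**2)
((-38 - 40)*v(h(O(2))))*C = ((-38 - 40)*(4*6**2))*0 = -312*36*0 = -78*144*0 = -11232*0 = 0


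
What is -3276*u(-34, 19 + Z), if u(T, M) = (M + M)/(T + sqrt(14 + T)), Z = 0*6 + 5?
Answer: 31824/7 + 1872*I*sqrt(5)/7 ≈ 4546.3 + 597.99*I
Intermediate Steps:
Z = 5 (Z = 0 + 5 = 5)
u(T, M) = 2*M/(T + sqrt(14 + T)) (u(T, M) = (2*M)/(T + sqrt(14 + T)) = 2*M/(T + sqrt(14 + T)))
-3276*u(-34, 19 + Z) = -6552*(19 + 5)/(-34 + sqrt(14 - 34)) = -6552*24/(-34 + sqrt(-20)) = -6552*24/(-34 + 2*I*sqrt(5)) = -157248/(-34 + 2*I*sqrt(5))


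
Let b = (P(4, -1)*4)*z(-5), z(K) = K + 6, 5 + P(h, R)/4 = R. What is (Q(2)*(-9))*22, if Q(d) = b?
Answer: 19008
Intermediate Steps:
P(h, R) = -20 + 4*R
z(K) = 6 + K
b = -96 (b = ((-20 + 4*(-1))*4)*(6 - 5) = ((-20 - 4)*4)*1 = -24*4*1 = -96*1 = -96)
Q(d) = -96
(Q(2)*(-9))*22 = -96*(-9)*22 = 864*22 = 19008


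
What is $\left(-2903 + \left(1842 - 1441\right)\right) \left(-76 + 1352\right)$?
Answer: $-3192552$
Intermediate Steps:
$\left(-2903 + \left(1842 - 1441\right)\right) \left(-76 + 1352\right) = \left(-2903 + \left(1842 - 1441\right)\right) 1276 = \left(-2903 + 401\right) 1276 = \left(-2502\right) 1276 = -3192552$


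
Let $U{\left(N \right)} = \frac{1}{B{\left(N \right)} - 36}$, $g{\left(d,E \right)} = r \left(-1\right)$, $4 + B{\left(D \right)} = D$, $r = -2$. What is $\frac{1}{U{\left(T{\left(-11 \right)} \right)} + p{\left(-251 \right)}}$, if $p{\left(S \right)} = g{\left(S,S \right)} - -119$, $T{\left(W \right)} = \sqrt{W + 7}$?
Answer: $\frac{194044}{23474485} + \frac{2 i}{23474485} \approx 0.0082662 + 8.5199 \cdot 10^{-8} i$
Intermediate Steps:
$B{\left(D \right)} = -4 + D$
$g{\left(d,E \right)} = 2$ ($g{\left(d,E \right)} = \left(-2\right) \left(-1\right) = 2$)
$T{\left(W \right)} = \sqrt{7 + W}$
$U{\left(N \right)} = \frac{1}{-40 + N}$ ($U{\left(N \right)} = \frac{1}{\left(-4 + N\right) - 36} = \frac{1}{-40 + N}$)
$p{\left(S \right)} = 121$ ($p{\left(S \right)} = 2 - -119 = 2 + 119 = 121$)
$\frac{1}{U{\left(T{\left(-11 \right)} \right)} + p{\left(-251 \right)}} = \frac{1}{\frac{1}{-40 + \sqrt{7 - 11}} + 121} = \frac{1}{\frac{1}{-40 + \sqrt{-4}} + 121} = \frac{1}{\frac{1}{-40 + 2 i} + 121} = \frac{1}{\frac{-40 - 2 i}{1604} + 121} = \frac{1}{121 + \frac{-40 - 2 i}{1604}}$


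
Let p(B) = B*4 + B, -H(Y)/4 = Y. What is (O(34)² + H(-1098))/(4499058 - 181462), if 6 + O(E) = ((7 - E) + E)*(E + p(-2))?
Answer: 7659/1079399 ≈ 0.0070956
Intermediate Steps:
H(Y) = -4*Y
p(B) = 5*B (p(B) = 4*B + B = 5*B)
O(E) = -76 + 7*E (O(E) = -6 + ((7 - E) + E)*(E + 5*(-2)) = -6 + 7*(E - 10) = -6 + 7*(-10 + E) = -6 + (-70 + 7*E) = -76 + 7*E)
(O(34)² + H(-1098))/(4499058 - 181462) = ((-76 + 7*34)² - 4*(-1098))/(4499058 - 181462) = ((-76 + 238)² + 4392)/4317596 = (162² + 4392)*(1/4317596) = (26244 + 4392)*(1/4317596) = 30636*(1/4317596) = 7659/1079399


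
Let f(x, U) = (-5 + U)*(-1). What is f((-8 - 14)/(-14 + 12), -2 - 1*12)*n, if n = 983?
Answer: 18677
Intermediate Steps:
f(x, U) = 5 - U
f((-8 - 14)/(-14 + 12), -2 - 1*12)*n = (5 - (-2 - 1*12))*983 = (5 - (-2 - 12))*983 = (5 - 1*(-14))*983 = (5 + 14)*983 = 19*983 = 18677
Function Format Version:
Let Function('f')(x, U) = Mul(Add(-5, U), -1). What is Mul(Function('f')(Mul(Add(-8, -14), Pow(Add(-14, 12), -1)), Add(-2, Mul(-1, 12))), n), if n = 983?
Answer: 18677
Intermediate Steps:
Function('f')(x, U) = Add(5, Mul(-1, U))
Mul(Function('f')(Mul(Add(-8, -14), Pow(Add(-14, 12), -1)), Add(-2, Mul(-1, 12))), n) = Mul(Add(5, Mul(-1, Add(-2, Mul(-1, 12)))), 983) = Mul(Add(5, Mul(-1, Add(-2, -12))), 983) = Mul(Add(5, Mul(-1, -14)), 983) = Mul(Add(5, 14), 983) = Mul(19, 983) = 18677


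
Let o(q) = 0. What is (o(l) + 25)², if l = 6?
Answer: 625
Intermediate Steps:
(o(l) + 25)² = (0 + 25)² = 25² = 625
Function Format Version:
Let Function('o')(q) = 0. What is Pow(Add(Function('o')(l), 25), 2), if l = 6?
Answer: 625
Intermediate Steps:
Pow(Add(Function('o')(l), 25), 2) = Pow(Add(0, 25), 2) = Pow(25, 2) = 625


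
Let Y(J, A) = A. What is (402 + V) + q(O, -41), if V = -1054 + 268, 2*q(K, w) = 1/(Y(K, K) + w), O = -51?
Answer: -70657/184 ≈ -384.01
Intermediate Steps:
q(K, w) = 1/(2*(K + w))
V = -786
(402 + V) + q(O, -41) = (402 - 786) + 1/(2*(-51 - 41)) = -384 + (½)/(-92) = -384 + (½)*(-1/92) = -384 - 1/184 = -70657/184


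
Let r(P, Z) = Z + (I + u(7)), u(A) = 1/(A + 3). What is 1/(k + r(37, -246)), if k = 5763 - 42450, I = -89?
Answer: -10/370219 ≈ -2.7011e-5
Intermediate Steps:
u(A) = 1/(3 + A)
r(P, Z) = -889/10 + Z (r(P, Z) = Z + (-89 + 1/(3 + 7)) = Z + (-89 + 1/10) = Z + (-89 + ⅒) = Z - 889/10 = -889/10 + Z)
k = -36687
1/(k + r(37, -246)) = 1/(-36687 + (-889/10 - 246)) = 1/(-36687 - 3349/10) = 1/(-370219/10) = -10/370219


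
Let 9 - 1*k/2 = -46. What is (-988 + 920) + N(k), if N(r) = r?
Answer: 42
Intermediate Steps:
k = 110 (k = 18 - 2*(-46) = 18 + 92 = 110)
(-988 + 920) + N(k) = (-988 + 920) + 110 = -68 + 110 = 42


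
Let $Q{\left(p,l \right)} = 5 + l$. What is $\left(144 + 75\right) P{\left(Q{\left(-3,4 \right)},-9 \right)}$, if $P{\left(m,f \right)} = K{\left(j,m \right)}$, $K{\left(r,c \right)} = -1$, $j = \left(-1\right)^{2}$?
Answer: $-219$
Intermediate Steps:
$j = 1$
$P{\left(m,f \right)} = -1$
$\left(144 + 75\right) P{\left(Q{\left(-3,4 \right)},-9 \right)} = \left(144 + 75\right) \left(-1\right) = 219 \left(-1\right) = -219$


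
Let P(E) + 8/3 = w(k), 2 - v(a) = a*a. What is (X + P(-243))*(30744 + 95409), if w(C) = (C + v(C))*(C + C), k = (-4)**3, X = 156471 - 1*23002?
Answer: 83978832621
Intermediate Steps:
v(a) = 2 - a**2 (v(a) = 2 - a*a = 2 - a**2)
X = 133469 (X = 156471 - 23002 = 133469)
k = -64
w(C) = 2*C*(2 + C - C**2) (w(C) = (C + (2 - C**2))*(C + C) = (2 + C - C**2)*(2*C) = 2*C*(2 + C - C**2))
P(E) = 1596664/3 (P(E) = -8/3 + 2*(-64)*(2 - 64 - 1*(-64)**2) = -8/3 + 2*(-64)*(2 - 64 - 1*4096) = -8/3 + 2*(-64)*(2 - 64 - 4096) = -8/3 + 2*(-64)*(-4158) = -8/3 + 532224 = 1596664/3)
(X + P(-243))*(30744 + 95409) = (133469 + 1596664/3)*(30744 + 95409) = (1997071/3)*126153 = 83978832621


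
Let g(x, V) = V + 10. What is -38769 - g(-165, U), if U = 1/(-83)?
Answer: -3218656/83 ≈ -38779.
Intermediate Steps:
U = -1/83 ≈ -0.012048
g(x, V) = 10 + V
-38769 - g(-165, U) = -38769 - (10 - 1/83) = -38769 - 1*829/83 = -38769 - 829/83 = -3218656/83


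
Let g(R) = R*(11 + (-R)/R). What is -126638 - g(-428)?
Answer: -122358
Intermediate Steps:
g(R) = 10*R (g(R) = R*(11 - 1) = R*10 = 10*R)
-126638 - g(-428) = -126638 - 10*(-428) = -126638 - 1*(-4280) = -126638 + 4280 = -122358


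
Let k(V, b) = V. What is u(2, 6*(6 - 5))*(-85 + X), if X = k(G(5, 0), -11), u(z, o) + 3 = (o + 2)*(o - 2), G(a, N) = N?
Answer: -2465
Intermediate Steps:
u(z, o) = -3 + (-2 + o)*(2 + o) (u(z, o) = -3 + (o + 2)*(o - 2) = -3 + (2 + o)*(-2 + o) = -3 + (-2 + o)*(2 + o))
X = 0
u(2, 6*(6 - 5))*(-85 + X) = (-7 + (6*(6 - 5))²)*(-85 + 0) = (-7 + (6*1)²)*(-85) = (-7 + 6²)*(-85) = (-7 + 36)*(-85) = 29*(-85) = -2465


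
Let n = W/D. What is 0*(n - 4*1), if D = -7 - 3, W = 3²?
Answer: 0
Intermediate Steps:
W = 9
D = -10
n = -9/10 (n = 9/(-10) = 9*(-⅒) = -9/10 ≈ -0.90000)
0*(n - 4*1) = 0*(-9/10 - 4*1) = 0*(-9/10 - 4) = 0*(-49/10) = 0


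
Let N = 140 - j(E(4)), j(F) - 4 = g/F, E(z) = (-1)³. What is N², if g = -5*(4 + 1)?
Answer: 12321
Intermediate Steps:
g = -25 (g = -5*5 = -25)
E(z) = -1
j(F) = 4 - 25/F
N = 111 (N = 140 - (4 - 25/(-1)) = 140 - (4 - 25*(-1)) = 140 - (4 + 25) = 140 - 1*29 = 140 - 29 = 111)
N² = 111² = 12321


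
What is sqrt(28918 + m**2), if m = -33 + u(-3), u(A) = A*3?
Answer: 23*sqrt(58) ≈ 175.16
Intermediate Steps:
u(A) = 3*A
m = -42 (m = -33 + 3*(-3) = -33 - 9 = -42)
sqrt(28918 + m**2) = sqrt(28918 + (-42)**2) = sqrt(28918 + 1764) = sqrt(30682) = 23*sqrt(58)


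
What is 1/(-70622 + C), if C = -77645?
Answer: -1/148267 ≈ -6.7446e-6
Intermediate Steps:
1/(-70622 + C) = 1/(-70622 - 77645) = 1/(-148267) = -1/148267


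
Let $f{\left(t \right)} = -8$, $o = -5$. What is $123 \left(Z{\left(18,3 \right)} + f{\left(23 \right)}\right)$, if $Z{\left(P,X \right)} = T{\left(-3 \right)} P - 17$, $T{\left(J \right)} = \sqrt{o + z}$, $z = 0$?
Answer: $-3075 + 2214 i \sqrt{5} \approx -3075.0 + 4950.7 i$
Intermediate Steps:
$T{\left(J \right)} = i \sqrt{5}$ ($T{\left(J \right)} = \sqrt{-5 + 0} = \sqrt{-5} = i \sqrt{5}$)
$Z{\left(P,X \right)} = -17 + i P \sqrt{5}$ ($Z{\left(P,X \right)} = i \sqrt{5} P - 17 = i P \sqrt{5} - 17 = -17 + i P \sqrt{5}$)
$123 \left(Z{\left(18,3 \right)} + f{\left(23 \right)}\right) = 123 \left(\left(-17 + i 18 \sqrt{5}\right) - 8\right) = 123 \left(\left(-17 + 18 i \sqrt{5}\right) - 8\right) = 123 \left(-25 + 18 i \sqrt{5}\right) = -3075 + 2214 i \sqrt{5}$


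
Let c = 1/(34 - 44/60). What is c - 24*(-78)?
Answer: 934143/499 ≈ 1872.0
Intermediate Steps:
c = 15/499 (c = 1/(34 - 44*1/60) = 1/(34 - 11/15) = 1/(499/15) = 15/499 ≈ 0.030060)
c - 24*(-78) = 15/499 - 24*(-78) = 15/499 + 1872 = 934143/499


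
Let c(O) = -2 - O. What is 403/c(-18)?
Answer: 403/16 ≈ 25.188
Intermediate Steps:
403/c(-18) = 403/(-2 - 1*(-18)) = 403/(-2 + 18) = 403/16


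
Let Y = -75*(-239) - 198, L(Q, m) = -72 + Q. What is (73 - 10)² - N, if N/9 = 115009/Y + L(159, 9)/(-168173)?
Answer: 3886111667109/993734257 ≈ 3910.6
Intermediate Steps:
Y = 17727 (Y = 17925 - 198 = 17727)
N = 58019598924/993734257 (N = 9*(115009/17727 + (-72 + 159)/(-168173)) = 9*(115009*(1/17727) + 87*(-1/168173)) = 9*(115009/17727 - 87/168173) = 9*(19339866308/2981202771) = 58019598924/993734257 ≈ 58.385)
(73 - 10)² - N = (73 - 10)² - 1*58019598924/993734257 = 63² - 58019598924/993734257 = 3969 - 58019598924/993734257 = 3886111667109/993734257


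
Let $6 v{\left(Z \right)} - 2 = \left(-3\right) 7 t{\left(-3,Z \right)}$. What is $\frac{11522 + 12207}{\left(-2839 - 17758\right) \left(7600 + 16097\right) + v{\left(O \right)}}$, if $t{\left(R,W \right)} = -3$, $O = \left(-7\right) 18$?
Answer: $- \frac{142374}{2928522589} \approx -4.8616 \cdot 10^{-5}$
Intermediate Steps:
$O = -126$
$v{\left(Z \right)} = \frac{65}{6}$ ($v{\left(Z \right)} = \frac{1}{3} + \frac{\left(-3\right) 7 \left(-3\right)}{6} = \frac{1}{3} + \frac{\left(-21\right) \left(-3\right)}{6} = \frac{1}{3} + \frac{1}{6} \cdot 63 = \frac{1}{3} + \frac{21}{2} = \frac{65}{6}$)
$\frac{11522 + 12207}{\left(-2839 - 17758\right) \left(7600 + 16097\right) + v{\left(O \right)}} = \frac{11522 + 12207}{\left(-2839 - 17758\right) \left(7600 + 16097\right) + \frac{65}{6}} = \frac{23729}{\left(-20597\right) 23697 + \frac{65}{6}} = \frac{23729}{-488087109 + \frac{65}{6}} = \frac{23729}{- \frac{2928522589}{6}} = 23729 \left(- \frac{6}{2928522589}\right) = - \frac{142374}{2928522589}$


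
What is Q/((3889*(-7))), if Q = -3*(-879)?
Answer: -2637/27223 ≈ -0.096867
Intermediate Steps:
Q = 2637
Q/((3889*(-7))) = 2637/((3889*(-7))) = 2637/(-27223) = 2637*(-1/27223) = -2637/27223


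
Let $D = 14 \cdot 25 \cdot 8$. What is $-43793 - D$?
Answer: $-46593$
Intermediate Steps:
$D = 2800$ ($D = 350 \cdot 8 = 2800$)
$-43793 - D = -43793 - 2800 = -46593$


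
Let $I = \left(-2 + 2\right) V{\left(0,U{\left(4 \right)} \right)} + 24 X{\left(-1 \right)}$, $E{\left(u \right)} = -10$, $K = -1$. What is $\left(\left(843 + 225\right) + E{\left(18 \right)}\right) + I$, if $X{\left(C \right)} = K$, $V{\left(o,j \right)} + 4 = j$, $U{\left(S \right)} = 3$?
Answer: $1034$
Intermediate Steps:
$V{\left(o,j \right)} = -4 + j$
$X{\left(C \right)} = -1$
$I = -24$ ($I = \left(-2 + 2\right) \left(-4 + 3\right) + 24 \left(-1\right) = 0 \left(-1\right) - 24 = 0 - 24 = -24$)
$\left(\left(843 + 225\right) + E{\left(18 \right)}\right) + I = \left(\left(843 + 225\right) - 10\right) - 24 = \left(1068 - 10\right) - 24 = 1058 - 24 = 1034$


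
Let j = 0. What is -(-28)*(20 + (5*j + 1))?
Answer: 588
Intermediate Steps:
-(-28)*(20 + (5*j + 1)) = -(-28)*(20 + (5*0 + 1)) = -(-28)*(20 + (0 + 1)) = -(-28)*(20 + 1) = -(-28)*21 = -2*(-294) = 588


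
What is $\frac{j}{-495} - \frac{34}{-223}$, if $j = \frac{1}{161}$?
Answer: $\frac{2709407}{17771985} \approx 0.15245$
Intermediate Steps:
$j = \frac{1}{161} \approx 0.0062112$
$\frac{j}{-495} - \frac{34}{-223} = \frac{1}{161 \left(-495\right)} - \frac{34}{-223} = \frac{1}{161} \left(- \frac{1}{495}\right) - - \frac{34}{223} = - \frac{1}{79695} + \frac{34}{223} = \frac{2709407}{17771985}$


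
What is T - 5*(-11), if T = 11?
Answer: 66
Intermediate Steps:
T - 5*(-11) = 11 - 5*(-11) = 11 + 55 = 66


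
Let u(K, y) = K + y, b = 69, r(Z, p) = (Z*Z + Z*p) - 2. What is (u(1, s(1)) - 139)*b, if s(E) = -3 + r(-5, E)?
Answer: -8487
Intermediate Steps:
r(Z, p) = -2 + Z**2 + Z*p (r(Z, p) = (Z**2 + Z*p) - 2 = -2 + Z**2 + Z*p)
s(E) = 20 - 5*E (s(E) = -3 + (-2 + (-5)**2 - 5*E) = -3 + (-2 + 25 - 5*E) = -3 + (23 - 5*E) = 20 - 5*E)
(u(1, s(1)) - 139)*b = ((1 + (20 - 5*1)) - 139)*69 = ((1 + (20 - 5)) - 139)*69 = ((1 + 15) - 139)*69 = (16 - 139)*69 = -123*69 = -8487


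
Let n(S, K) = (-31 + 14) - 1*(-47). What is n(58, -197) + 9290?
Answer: 9320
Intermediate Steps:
n(S, K) = 30 (n(S, K) = -17 + 47 = 30)
n(58, -197) + 9290 = 30 + 9290 = 9320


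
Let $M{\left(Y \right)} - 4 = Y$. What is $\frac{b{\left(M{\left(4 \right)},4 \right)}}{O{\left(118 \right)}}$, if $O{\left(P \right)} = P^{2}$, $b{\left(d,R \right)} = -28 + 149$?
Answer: $\frac{121}{13924} \approx 0.00869$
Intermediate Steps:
$M{\left(Y \right)} = 4 + Y$
$b{\left(d,R \right)} = 121$
$\frac{b{\left(M{\left(4 \right)},4 \right)}}{O{\left(118 \right)}} = \frac{121}{118^{2}} = \frac{121}{13924}$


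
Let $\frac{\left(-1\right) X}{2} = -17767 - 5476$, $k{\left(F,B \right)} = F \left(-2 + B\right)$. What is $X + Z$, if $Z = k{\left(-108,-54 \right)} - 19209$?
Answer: $33325$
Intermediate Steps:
$X = 46486$ ($X = - 2 \left(-17767 - 5476\right) = \left(-2\right) \left(-23243\right) = 46486$)
$Z = -13161$ ($Z = - 108 \left(-2 - 54\right) - 19209 = \left(-108\right) \left(-56\right) - 19209 = 6048 - 19209 = -13161$)
$X + Z = 46486 - 13161 = 33325$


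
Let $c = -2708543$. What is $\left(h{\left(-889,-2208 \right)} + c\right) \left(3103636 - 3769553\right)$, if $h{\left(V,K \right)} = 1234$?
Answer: $1802843087353$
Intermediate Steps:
$\left(h{\left(-889,-2208 \right)} + c\right) \left(3103636 - 3769553\right) = \left(1234 - 2708543\right) \left(3103636 - 3769553\right) = \left(-2707309\right) \left(-665917\right) = 1802843087353$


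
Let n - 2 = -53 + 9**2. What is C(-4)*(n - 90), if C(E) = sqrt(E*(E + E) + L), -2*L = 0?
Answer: -240*sqrt(2) ≈ -339.41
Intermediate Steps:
L = 0 (L = -1/2*0 = 0)
C(E) = sqrt(2)*sqrt(E**2) (C(E) = sqrt(E*(E + E) + 0) = sqrt(E*(2*E) + 0) = sqrt(2*E**2 + 0) = sqrt(2*E**2) = sqrt(2)*sqrt(E**2))
n = 30 (n = 2 + (-53 + 9**2) = 2 + (-53 + 81) = 2 + 28 = 30)
C(-4)*(n - 90) = (sqrt(2)*sqrt((-4)**2))*(30 - 90) = (sqrt(2)*sqrt(16))*(-60) = (sqrt(2)*4)*(-60) = (4*sqrt(2))*(-60) = -240*sqrt(2)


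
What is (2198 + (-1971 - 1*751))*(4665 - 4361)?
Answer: -159296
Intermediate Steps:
(2198 + (-1971 - 1*751))*(4665 - 4361) = (2198 + (-1971 - 751))*304 = (2198 - 2722)*304 = -524*304 = -159296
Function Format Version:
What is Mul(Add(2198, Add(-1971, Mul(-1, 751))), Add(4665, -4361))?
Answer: -159296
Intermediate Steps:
Mul(Add(2198, Add(-1971, Mul(-1, 751))), Add(4665, -4361)) = Mul(Add(2198, Add(-1971, -751)), 304) = Mul(Add(2198, -2722), 304) = Mul(-524, 304) = -159296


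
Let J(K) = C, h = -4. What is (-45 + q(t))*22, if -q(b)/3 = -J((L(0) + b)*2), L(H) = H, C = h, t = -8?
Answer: -1254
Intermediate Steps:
C = -4
J(K) = -4
q(b) = -12 (q(b) = -(-3)*(-4) = -3*4 = -12)
(-45 + q(t))*22 = (-45 - 12)*22 = -57*22 = -1254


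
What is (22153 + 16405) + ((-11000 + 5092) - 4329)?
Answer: 28321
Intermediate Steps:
(22153 + 16405) + ((-11000 + 5092) - 4329) = 38558 + (-5908 - 4329) = 38558 - 10237 = 28321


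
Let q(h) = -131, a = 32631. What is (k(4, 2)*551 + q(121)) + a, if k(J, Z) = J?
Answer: 34704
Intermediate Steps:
(k(4, 2)*551 + q(121)) + a = (4*551 - 131) + 32631 = (2204 - 131) + 32631 = 2073 + 32631 = 34704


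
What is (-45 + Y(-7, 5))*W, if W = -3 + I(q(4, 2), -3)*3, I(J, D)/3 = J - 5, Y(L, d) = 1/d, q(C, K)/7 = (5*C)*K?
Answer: -553728/5 ≈ -1.1075e+5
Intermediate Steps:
q(C, K) = 35*C*K (q(C, K) = 7*((5*C)*K) = 7*(5*C*K) = 35*C*K)
I(J, D) = -15 + 3*J (I(J, D) = 3*(J - 5) = 3*(-5 + J) = -15 + 3*J)
W = 2472 (W = -3 + (-15 + 3*(35*4*2))*3 = -3 + (-15 + 3*280)*3 = -3 + (-15 + 840)*3 = -3 + 825*3 = -3 + 2475 = 2472)
(-45 + Y(-7, 5))*W = (-45 + 1/5)*2472 = (-45 + ⅕)*2472 = -224/5*2472 = -553728/5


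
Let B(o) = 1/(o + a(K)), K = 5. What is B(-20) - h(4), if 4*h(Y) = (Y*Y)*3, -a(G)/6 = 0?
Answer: -241/20 ≈ -12.050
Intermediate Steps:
a(G) = 0 (a(G) = -6*0 = 0)
h(Y) = 3*Y**2/4 (h(Y) = ((Y*Y)*3)/4 = (Y**2*3)/4 = (3*Y**2)/4 = 3*Y**2/4)
B(o) = 1/o (B(o) = 1/(o + 0) = 1/o)
B(-20) - h(4) = 1/(-20) - 3*4**2/4 = -1/20 - 3*16/4 = -1/20 - 1*12 = -1/20 - 12 = -241/20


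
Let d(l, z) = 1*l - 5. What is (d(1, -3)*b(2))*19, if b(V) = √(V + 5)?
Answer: -76*√7 ≈ -201.08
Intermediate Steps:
d(l, z) = -5 + l (d(l, z) = l - 5 = -5 + l)
b(V) = √(5 + V)
(d(1, -3)*b(2))*19 = ((-5 + 1)*√(5 + 2))*19 = -4*√7*19 = -76*√7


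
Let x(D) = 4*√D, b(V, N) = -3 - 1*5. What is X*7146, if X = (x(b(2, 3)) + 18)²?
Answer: 1400616 + 2058048*I*√2 ≈ 1.4006e+6 + 2.9105e+6*I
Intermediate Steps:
b(V, N) = -8 (b(V, N) = -3 - 5 = -8)
X = (18 + 8*I*√2)² (X = (4*√(-8) + 18)² = (4*(2*I*√2) + 18)² = (8*I*√2 + 18)² = (18 + 8*I*√2)² ≈ 196.0 + 407.29*I)
X*7146 = (196 + 288*I*√2)*7146 = 1400616 + 2058048*I*√2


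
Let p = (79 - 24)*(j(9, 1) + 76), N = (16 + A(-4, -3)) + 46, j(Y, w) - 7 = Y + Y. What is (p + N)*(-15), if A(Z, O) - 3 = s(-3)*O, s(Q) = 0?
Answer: -84300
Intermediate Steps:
j(Y, w) = 7 + 2*Y (j(Y, w) = 7 + (Y + Y) = 7 + 2*Y)
A(Z, O) = 3 (A(Z, O) = 3 + 0*O = 3 + 0 = 3)
N = 65 (N = (16 + 3) + 46 = 19 + 46 = 65)
p = 5555 (p = (79 - 24)*((7 + 2*9) + 76) = 55*((7 + 18) + 76) = 55*(25 + 76) = 55*101 = 5555)
(p + N)*(-15) = (5555 + 65)*(-15) = 5620*(-15) = -84300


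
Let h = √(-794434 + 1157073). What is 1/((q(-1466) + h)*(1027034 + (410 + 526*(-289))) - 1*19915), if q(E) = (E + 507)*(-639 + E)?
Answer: 353445228787/624617593177786412566625 - 175086*√362639/624617593177786412566625 ≈ 5.6569e-13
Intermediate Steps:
h = √362639 ≈ 602.20
q(E) = (-639 + E)*(507 + E) (q(E) = (507 + E)*(-639 + E) = (-639 + E)*(507 + E))
1/((q(-1466) + h)*(1027034 + (410 + 526*(-289))) - 1*19915) = 1/(((-323973 + (-1466)² - 132*(-1466)) + √362639)*(1027034 + (410 + 526*(-289))) - 1*19915) = 1/(((-323973 + 2149156 + 193512) + √362639)*(1027034 + (410 - 152014)) - 19915) = 1/((2018695 + √362639)*(1027034 - 151604) - 19915) = 1/((2018695 + √362639)*875430 - 19915) = 1/((1767226163850 + 875430*√362639) - 19915) = 1/(1767226143935 + 875430*√362639)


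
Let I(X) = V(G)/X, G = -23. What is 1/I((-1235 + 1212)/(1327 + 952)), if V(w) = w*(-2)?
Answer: -1/4558 ≈ -0.00021939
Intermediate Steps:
V(w) = -2*w
I(X) = 46/X (I(X) = (-2*(-23))/X = 46/X)
1/I((-1235 + 1212)/(1327 + 952)) = 1/(46/(((-1235 + 1212)/(1327 + 952)))) = 1/(46/((-23/2279))) = 1/(46/((-23*1/2279))) = 1/(46/(-23/2279)) = 1/(46*(-2279/23)) = 1/(-4558) = -1/4558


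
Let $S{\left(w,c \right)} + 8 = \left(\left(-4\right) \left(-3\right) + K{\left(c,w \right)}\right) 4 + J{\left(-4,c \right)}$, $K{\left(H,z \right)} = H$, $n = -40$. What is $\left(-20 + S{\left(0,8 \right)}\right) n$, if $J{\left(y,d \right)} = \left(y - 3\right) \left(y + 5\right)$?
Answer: $-1800$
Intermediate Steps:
$J{\left(y,d \right)} = \left(-3 + y\right) \left(5 + y\right)$
$S{\left(w,c \right)} = 33 + 4 c$ ($S{\left(w,c \right)} = -8 + \left(\left(\left(-4\right) \left(-3\right) + c\right) 4 + \left(-15 + \left(-4\right)^{2} + 2 \left(-4\right)\right)\right) = -8 + \left(\left(12 + c\right) 4 - 7\right) = -8 + \left(\left(48 + 4 c\right) - 7\right) = -8 + \left(41 + 4 c\right) = 33 + 4 c$)
$\left(-20 + S{\left(0,8 \right)}\right) n = \left(-20 + \left(33 + 4 \cdot 8\right)\right) \left(-40\right) = \left(-20 + \left(33 + 32\right)\right) \left(-40\right) = \left(-20 + 65\right) \left(-40\right) = 45 \left(-40\right) = -1800$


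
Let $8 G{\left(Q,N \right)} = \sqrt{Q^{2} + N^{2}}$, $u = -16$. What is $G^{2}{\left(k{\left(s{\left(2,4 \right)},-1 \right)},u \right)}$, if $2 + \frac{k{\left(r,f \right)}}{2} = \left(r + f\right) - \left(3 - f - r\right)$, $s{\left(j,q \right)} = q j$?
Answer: $\frac{145}{16} \approx 9.0625$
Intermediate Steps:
$s{\left(j,q \right)} = j q$
$k{\left(r,f \right)} = -10 + 4 f + 4 r$ ($k{\left(r,f \right)} = -4 + 2 \left(\left(r + f\right) - \left(3 - f - r\right)\right) = -4 + 2 \left(\left(f + r\right) - \left(3 - f - r\right)\right) = -4 + 2 \left(\left(f + r\right) + \left(-3 + f + r\right)\right) = -4 + 2 \left(-3 + 2 f + 2 r\right) = -4 + \left(-6 + 4 f + 4 r\right) = -10 + 4 f + 4 r$)
$G{\left(Q,N \right)} = \frac{\sqrt{N^{2} + Q^{2}}}{8}$ ($G{\left(Q,N \right)} = \frac{\sqrt{Q^{2} + N^{2}}}{8} = \frac{\sqrt{N^{2} + Q^{2}}}{8}$)
$G^{2}{\left(k{\left(s{\left(2,4 \right)},-1 \right)},u \right)} = \left(\frac{\sqrt{\left(-16\right)^{2} + \left(-10 + 4 \left(-1\right) + 4 \cdot 2 \cdot 4\right)^{2}}}{8}\right)^{2} = \left(\frac{\sqrt{256 + \left(-10 - 4 + 4 \cdot 8\right)^{2}}}{8}\right)^{2} = \left(\frac{\sqrt{256 + \left(-10 - 4 + 32\right)^{2}}}{8}\right)^{2} = \left(\frac{\sqrt{256 + 18^{2}}}{8}\right)^{2} = \left(\frac{\sqrt{256 + 324}}{8}\right)^{2} = \left(\frac{\sqrt{580}}{8}\right)^{2} = \left(\frac{2 \sqrt{145}}{8}\right)^{2} = \left(\frac{\sqrt{145}}{4}\right)^{2} = \frac{145}{16}$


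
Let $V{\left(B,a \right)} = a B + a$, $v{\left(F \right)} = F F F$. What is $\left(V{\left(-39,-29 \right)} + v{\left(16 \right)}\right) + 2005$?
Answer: $7203$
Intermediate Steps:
$v{\left(F \right)} = F^{3}$ ($v{\left(F \right)} = F^{2} F = F^{3}$)
$V{\left(B,a \right)} = a + B a$ ($V{\left(B,a \right)} = B a + a = a + B a$)
$\left(V{\left(-39,-29 \right)} + v{\left(16 \right)}\right) + 2005 = \left(- 29 \left(1 - 39\right) + 16^{3}\right) + 2005 = \left(\left(-29\right) \left(-38\right) + 4096\right) + 2005 = \left(1102 + 4096\right) + 2005 = 5198 + 2005 = 7203$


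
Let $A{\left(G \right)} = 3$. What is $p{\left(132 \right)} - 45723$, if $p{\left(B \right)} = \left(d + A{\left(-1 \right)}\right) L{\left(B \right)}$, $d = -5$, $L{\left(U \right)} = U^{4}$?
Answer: $-607237275$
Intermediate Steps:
$p{\left(B \right)} = - 2 B^{4}$ ($p{\left(B \right)} = \left(-5 + 3\right) B^{4} = - 2 B^{4}$)
$p{\left(132 \right)} - 45723 = - 2 \cdot 132^{4} - 45723 = \left(-2\right) 303595776 - 45723 = -607191552 - 45723 = -607237275$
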